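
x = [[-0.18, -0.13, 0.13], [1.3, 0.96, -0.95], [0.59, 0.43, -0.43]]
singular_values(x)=[2.07, 0.0, 0.0]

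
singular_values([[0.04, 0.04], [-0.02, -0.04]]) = [0.07, 0.01]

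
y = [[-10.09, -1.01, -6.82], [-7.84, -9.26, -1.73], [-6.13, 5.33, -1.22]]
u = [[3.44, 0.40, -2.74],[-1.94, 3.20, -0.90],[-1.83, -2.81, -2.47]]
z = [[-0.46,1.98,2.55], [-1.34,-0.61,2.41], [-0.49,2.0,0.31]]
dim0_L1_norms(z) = [2.29, 4.59, 5.27]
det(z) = -6.81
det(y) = 464.04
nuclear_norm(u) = 12.35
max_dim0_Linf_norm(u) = 3.44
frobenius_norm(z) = 4.79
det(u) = -68.13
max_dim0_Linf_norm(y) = 10.09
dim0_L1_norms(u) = [7.21, 6.41, 6.11]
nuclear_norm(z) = 7.20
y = z @ u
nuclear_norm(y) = 28.93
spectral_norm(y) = 16.18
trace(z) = -0.76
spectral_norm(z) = 4.05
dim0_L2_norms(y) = [14.17, 10.73, 7.14]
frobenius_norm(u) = 7.19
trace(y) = -20.57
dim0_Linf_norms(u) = [3.44, 3.2, 2.74]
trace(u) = 4.17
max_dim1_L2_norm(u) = 4.42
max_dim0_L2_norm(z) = 3.52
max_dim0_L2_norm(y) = 14.17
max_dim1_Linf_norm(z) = 2.55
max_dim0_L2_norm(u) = 4.35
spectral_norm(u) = 4.60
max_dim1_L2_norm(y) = 12.26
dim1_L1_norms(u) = [6.58, 6.04, 7.11]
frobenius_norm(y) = 19.16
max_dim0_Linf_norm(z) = 2.55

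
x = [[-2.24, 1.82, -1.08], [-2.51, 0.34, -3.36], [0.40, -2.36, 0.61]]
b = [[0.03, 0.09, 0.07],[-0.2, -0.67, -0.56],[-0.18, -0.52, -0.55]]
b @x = [[-0.27, -0.08, -0.29], [1.91, 0.73, 2.13], [1.49, 0.79, 1.61]]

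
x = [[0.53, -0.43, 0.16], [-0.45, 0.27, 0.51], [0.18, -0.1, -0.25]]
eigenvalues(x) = [0.83, -0.28, 0.0]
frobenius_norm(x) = 1.06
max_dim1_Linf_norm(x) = 0.53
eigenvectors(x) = [[-0.84, 0.49, 0.6], [0.51, 0.77, 0.79], [-0.19, -0.4, 0.12]]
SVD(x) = [[-0.61, -0.79, 0.06],[0.73, -0.54, 0.43],[-0.31, 0.3, 0.9]] @ diag([0.929682548734707, 0.517193963211115, 0.0008734964906926742]) @ [[-0.76,0.53,0.38],[-0.23,0.32,-0.92],[0.6,0.79,0.12]]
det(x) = -0.00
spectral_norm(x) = 0.93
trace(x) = 0.55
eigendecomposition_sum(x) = [[0.59,-0.43,-0.12], [-0.36,0.26,0.07], [0.13,-0.1,-0.03]] + [[-0.06, 0.0, 0.28],[-0.09, 0.01, 0.44],[0.05, -0.00, -0.22]] + [[0.0, 0.0, 0.0], [0.0, 0.0, 0.00], [0.0, 0.0, 0.00]]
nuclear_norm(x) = 1.45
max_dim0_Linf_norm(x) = 0.53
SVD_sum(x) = [[0.43, -0.3, -0.21], [-0.52, 0.36, 0.25], [0.22, -0.15, -0.11]] + [[0.10, -0.13, 0.37], [0.07, -0.09, 0.26], [-0.04, 0.05, -0.14]] + [[0.00, 0.0, 0.00], [0.00, 0.00, 0.00], [0.00, 0.00, 0.00]]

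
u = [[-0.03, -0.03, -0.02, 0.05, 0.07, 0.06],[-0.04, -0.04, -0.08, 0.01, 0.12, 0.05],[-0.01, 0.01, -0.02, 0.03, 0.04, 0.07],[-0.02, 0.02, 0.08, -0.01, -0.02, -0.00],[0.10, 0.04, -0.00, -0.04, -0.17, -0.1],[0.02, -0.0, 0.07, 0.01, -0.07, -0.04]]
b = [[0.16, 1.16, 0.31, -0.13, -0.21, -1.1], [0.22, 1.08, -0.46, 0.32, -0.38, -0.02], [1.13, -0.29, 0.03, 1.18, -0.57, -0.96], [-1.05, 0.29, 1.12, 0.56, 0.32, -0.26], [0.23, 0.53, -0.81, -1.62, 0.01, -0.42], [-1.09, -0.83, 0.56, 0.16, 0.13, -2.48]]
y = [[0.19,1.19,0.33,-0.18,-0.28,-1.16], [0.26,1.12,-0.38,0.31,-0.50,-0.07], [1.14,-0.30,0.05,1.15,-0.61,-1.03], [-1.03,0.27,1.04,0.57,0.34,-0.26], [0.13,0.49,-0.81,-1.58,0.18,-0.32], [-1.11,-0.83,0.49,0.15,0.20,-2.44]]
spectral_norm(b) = 3.21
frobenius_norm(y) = 4.84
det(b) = 0.27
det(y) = 1.61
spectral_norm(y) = 3.18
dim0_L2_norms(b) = [1.92, 1.91, 1.59, 2.12, 0.8, 2.92]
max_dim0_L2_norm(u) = 0.23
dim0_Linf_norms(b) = [1.13, 1.16, 1.12, 1.62, 0.57, 2.48]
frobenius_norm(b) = 4.85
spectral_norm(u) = 0.31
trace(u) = -0.31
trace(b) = -0.64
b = u + y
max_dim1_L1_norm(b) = 5.25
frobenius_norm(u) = 0.35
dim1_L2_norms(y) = [1.74, 1.35, 2.04, 1.65, 1.88, 2.86]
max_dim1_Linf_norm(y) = 2.44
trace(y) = -0.33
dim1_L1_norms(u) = [0.26, 0.34, 0.18, 0.15, 0.45, 0.21]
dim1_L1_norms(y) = [3.33, 2.64, 4.28, 3.51, 3.51, 5.22]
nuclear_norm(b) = 9.98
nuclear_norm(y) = 10.04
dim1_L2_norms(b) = [1.65, 1.29, 2.0, 1.71, 1.95, 2.9]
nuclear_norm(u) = 0.55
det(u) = -0.00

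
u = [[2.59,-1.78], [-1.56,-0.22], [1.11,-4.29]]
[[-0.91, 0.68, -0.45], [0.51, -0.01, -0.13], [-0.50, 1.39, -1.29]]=u@[[-0.33, 0.05, 0.04], [0.03, -0.31, 0.31]]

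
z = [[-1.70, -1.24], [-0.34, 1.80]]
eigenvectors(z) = [[-1.00, 0.32],[-0.09, -0.95]]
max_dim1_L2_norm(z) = 2.1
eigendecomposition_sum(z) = [[-1.76,  -0.60], [-0.17,  -0.06]] + [[0.06, -0.64], [-0.17, 1.86]]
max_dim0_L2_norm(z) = 2.19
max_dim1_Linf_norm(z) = 1.8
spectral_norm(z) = 2.37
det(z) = -3.48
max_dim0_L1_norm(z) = 3.04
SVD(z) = [[-0.81, 0.59], [0.59, 0.81]] @ diag([2.372821339533798, 1.467282825720056]) @ [[0.5, 0.87], [-0.87, 0.5]]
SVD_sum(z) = [[-0.95, -1.67],[0.69, 1.21]] + [[-0.75, 0.43], [-1.03, 0.59]]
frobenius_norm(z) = 2.79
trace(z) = 0.10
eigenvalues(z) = [-1.82, 1.92]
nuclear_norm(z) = 3.84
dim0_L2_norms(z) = [1.73, 2.19]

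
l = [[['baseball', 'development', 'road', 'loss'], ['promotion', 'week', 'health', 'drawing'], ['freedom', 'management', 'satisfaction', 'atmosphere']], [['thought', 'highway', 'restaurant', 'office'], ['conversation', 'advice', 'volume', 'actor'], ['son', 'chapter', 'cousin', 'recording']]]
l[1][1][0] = 'conversation'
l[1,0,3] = 'office'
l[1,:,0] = ['thought', 'conversation', 'son']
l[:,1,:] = [['promotion', 'week', 'health', 'drawing'], ['conversation', 'advice', 'volume', 'actor']]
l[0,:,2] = ['road', 'health', 'satisfaction']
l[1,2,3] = 'recording'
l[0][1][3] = 'drawing'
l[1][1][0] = 'conversation'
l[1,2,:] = ['son', 'chapter', 'cousin', 'recording']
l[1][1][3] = 'actor'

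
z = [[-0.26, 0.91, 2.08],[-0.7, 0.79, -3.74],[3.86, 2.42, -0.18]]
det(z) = -25.434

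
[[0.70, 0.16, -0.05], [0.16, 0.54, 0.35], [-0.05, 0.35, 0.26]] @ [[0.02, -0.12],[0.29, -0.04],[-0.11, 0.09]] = [[0.07,-0.09], [0.12,-0.01], [0.07,0.02]]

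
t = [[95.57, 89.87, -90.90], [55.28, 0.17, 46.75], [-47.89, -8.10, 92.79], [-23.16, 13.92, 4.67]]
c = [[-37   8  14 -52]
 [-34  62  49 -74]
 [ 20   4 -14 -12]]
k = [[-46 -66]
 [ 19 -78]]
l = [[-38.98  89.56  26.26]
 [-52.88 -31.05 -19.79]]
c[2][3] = -12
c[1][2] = 49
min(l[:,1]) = -31.05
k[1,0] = 19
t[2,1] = -8.1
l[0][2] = 26.26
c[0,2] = 14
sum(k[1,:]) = -59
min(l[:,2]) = -19.79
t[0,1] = 89.87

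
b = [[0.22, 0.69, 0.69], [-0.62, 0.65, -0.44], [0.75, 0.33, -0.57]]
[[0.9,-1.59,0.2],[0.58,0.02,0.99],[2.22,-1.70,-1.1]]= b @[[1.51, -1.65, -1.4], [1.73, -1.64, 0.41], [-0.9, -0.14, 0.32]]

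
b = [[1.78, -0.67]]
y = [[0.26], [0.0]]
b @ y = [[0.46]]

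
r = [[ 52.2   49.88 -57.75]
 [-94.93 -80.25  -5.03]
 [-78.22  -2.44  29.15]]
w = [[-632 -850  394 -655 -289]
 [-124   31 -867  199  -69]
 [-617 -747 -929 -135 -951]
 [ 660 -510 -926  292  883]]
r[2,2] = 29.15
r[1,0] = -94.93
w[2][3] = -135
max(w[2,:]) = -135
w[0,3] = -655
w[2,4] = -951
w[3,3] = 292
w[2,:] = [-617, -747, -929, -135, -951]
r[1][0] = -94.93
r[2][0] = -78.22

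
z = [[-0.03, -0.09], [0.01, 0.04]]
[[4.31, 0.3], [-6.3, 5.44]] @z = [[-0.13,-0.38],[0.24,0.78]]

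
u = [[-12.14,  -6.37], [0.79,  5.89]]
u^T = [[-12.14, 0.79], [-6.37, 5.89]]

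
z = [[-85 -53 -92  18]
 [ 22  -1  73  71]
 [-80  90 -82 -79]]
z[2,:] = [-80, 90, -82, -79]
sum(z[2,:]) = -151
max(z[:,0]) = 22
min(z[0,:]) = -92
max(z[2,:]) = 90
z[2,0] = -80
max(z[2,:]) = 90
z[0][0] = -85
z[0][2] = -92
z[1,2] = 73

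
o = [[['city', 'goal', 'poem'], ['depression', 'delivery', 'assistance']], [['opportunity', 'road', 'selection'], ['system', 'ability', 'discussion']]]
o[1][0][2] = 'selection'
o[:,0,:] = [['city', 'goal', 'poem'], ['opportunity', 'road', 'selection']]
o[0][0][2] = 'poem'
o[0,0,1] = 'goal'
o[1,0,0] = 'opportunity'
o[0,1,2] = 'assistance'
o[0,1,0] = 'depression'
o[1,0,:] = ['opportunity', 'road', 'selection']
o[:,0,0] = ['city', 'opportunity']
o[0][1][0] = 'depression'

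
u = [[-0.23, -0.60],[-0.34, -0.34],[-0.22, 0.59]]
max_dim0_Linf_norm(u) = 0.6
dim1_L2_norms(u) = [0.64, 0.48, 0.63]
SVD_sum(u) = [[-0.12, -0.62], [-0.08, -0.39], [0.10, 0.53]] + [[-0.11, 0.02],[-0.26, 0.05],[-0.32, 0.06]]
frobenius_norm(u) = 1.02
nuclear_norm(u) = 1.36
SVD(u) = [[0.69, 0.25], [0.43, 0.61], [-0.58, 0.75]] @ diag([0.9208614581703027, 0.4388783144066975]) @ [[-0.19, -0.98], [-0.98, 0.19]]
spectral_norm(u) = 0.92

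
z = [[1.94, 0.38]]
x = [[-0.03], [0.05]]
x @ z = [[-0.06, -0.01], [0.1, 0.02]]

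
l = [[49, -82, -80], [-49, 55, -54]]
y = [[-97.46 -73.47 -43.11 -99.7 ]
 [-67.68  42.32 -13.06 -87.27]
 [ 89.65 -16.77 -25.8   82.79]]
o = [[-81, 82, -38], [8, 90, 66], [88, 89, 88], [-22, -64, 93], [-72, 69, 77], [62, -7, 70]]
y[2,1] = -16.77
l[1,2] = -54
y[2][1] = -16.77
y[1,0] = -67.68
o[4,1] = 69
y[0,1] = -73.47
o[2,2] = 88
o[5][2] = 70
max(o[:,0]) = 88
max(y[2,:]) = 89.65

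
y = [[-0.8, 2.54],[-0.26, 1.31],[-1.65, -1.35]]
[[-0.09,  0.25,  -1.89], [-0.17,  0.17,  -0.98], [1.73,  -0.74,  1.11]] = y @[[-0.81, 0.29, -0.05], [-0.29, 0.19, -0.76]]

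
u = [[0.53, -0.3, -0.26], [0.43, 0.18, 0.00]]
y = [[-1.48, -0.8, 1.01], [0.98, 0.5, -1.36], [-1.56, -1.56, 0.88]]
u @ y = [[-0.67, -0.17, 0.71], [-0.46, -0.25, 0.19]]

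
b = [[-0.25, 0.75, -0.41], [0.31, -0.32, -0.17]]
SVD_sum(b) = [[-0.32, 0.76, -0.3], [0.12, -0.29, 0.11]] + [[0.07,-0.01,-0.11],[0.19,-0.03,-0.28]]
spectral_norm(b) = 0.94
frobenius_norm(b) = 1.01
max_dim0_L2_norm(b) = 0.82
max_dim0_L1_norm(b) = 1.07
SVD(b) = [[-0.94, 0.35], [0.35, 0.94]] @ diag([0.9414317981442012, 0.36634160211880884]) @ [[0.36, -0.87, 0.34], [0.55, -0.1, -0.83]]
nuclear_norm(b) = 1.31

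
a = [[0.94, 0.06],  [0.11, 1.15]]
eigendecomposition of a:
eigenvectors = [[-0.91,-0.24], [0.42,-0.97]]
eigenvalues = [0.91, 1.18]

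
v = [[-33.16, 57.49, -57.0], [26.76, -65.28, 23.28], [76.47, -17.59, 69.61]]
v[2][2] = 69.61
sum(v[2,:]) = 128.49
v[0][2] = -57.0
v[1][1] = -65.28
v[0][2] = -57.0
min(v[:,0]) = -33.16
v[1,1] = -65.28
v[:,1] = [57.49, -65.28, -17.59]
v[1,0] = 26.76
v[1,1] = -65.28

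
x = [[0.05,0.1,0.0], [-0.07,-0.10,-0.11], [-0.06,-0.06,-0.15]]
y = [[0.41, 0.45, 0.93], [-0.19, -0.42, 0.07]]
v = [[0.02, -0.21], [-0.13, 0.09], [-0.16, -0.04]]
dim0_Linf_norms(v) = [0.16, 0.21]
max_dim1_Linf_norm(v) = 0.21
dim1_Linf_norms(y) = [0.93, 0.42]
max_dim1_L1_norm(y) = 1.79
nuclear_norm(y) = 1.55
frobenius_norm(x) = 0.26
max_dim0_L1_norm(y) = 1.0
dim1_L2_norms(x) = [0.11, 0.16, 0.17]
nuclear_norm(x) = 0.34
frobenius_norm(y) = 1.21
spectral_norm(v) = 0.24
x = v @ y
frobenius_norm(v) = 0.31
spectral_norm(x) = 0.25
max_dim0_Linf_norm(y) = 0.93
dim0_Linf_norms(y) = [0.41, 0.45, 0.93]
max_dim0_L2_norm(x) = 0.19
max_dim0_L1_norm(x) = 0.26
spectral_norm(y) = 1.13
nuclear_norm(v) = 0.44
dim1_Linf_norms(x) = [0.1, 0.11, 0.15]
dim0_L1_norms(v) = [0.31, 0.34]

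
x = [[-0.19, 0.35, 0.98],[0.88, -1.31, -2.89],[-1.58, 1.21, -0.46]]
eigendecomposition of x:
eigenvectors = [[0.63+0.00j,  (0.24-0.04j),  (0.24+0.04j)], [(0.76+0j),  (-0.77+0j),  -0.77-0.00j], [-0.15+0.00j,  0.16+0.57j,  (0.16-0.57j)]]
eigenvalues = [(-0+0j), (-0.98+2.17j), (-0.98-2.17j)]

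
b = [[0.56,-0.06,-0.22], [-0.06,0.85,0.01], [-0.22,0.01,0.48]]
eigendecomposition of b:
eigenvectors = [[0.64, 0.69, 0.32], [0.06, 0.37, -0.93], [0.76, -0.61, -0.20]]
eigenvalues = [0.29, 0.72, 0.87]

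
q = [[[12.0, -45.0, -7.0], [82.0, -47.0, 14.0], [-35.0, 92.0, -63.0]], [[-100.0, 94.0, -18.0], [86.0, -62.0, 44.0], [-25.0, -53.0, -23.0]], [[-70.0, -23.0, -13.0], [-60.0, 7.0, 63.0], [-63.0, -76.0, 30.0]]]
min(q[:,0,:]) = -100.0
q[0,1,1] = -47.0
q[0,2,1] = 92.0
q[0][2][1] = 92.0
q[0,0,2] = -7.0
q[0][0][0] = 12.0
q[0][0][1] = -45.0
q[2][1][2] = 63.0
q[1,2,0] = -25.0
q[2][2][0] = -63.0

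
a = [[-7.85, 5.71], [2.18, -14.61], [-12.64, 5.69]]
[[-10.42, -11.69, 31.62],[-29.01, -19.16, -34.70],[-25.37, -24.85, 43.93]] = a @ [[3.11, 2.74, -2.58], [2.45, 1.72, 1.99]]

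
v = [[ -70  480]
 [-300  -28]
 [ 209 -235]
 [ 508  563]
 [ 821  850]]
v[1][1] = -28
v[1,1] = -28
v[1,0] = -300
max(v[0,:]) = 480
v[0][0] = -70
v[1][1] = -28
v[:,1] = [480, -28, -235, 563, 850]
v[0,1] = 480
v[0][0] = -70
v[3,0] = 508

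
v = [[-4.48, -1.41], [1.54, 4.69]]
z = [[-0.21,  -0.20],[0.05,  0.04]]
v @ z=[[0.87, 0.84], [-0.09, -0.12]]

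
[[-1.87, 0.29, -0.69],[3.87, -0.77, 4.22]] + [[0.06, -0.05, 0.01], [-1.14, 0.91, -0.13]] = [[-1.81, 0.24, -0.68], [2.73, 0.14, 4.09]]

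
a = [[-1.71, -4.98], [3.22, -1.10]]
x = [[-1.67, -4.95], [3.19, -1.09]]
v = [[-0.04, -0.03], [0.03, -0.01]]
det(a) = 17.92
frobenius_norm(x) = 6.22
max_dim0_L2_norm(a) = 5.1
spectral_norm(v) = 0.05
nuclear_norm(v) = 0.08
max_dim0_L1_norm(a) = 6.08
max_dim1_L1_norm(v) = 0.07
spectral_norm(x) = 5.22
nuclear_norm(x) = 8.60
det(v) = 0.00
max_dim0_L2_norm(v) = 0.05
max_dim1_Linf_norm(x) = 4.95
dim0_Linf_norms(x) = [3.19, 4.95]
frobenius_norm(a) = 6.27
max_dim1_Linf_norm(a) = 4.98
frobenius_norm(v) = 0.06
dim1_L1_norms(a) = [6.69, 4.32]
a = x + v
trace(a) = -2.81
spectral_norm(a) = 5.27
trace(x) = -2.76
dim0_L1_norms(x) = [4.86, 6.04]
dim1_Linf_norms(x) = [4.95, 3.19]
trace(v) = -0.05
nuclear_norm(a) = 8.67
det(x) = 17.61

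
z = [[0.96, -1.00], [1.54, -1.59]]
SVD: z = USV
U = [[-0.53, -0.85], [-0.85, 0.53]]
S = [2.61, 0.01]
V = [[-0.69,0.72], [0.72,0.69]]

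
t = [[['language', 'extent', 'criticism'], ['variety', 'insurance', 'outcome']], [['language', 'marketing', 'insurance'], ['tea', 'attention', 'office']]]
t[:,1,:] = [['variety', 'insurance', 'outcome'], ['tea', 'attention', 'office']]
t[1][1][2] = 'office'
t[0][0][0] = 'language'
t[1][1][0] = 'tea'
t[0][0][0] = 'language'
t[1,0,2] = 'insurance'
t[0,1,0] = 'variety'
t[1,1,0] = 'tea'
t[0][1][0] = 'variety'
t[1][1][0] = 'tea'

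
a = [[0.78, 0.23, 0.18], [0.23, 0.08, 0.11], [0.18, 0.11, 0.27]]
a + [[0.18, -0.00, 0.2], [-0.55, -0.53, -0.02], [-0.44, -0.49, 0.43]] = [[0.96, 0.23, 0.38], [-0.32, -0.45, 0.09], [-0.26, -0.38, 0.70]]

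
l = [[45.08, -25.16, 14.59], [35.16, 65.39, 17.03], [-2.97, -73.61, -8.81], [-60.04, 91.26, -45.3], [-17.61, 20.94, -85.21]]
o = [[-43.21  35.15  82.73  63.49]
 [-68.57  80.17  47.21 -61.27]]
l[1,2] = 17.03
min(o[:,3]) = -61.27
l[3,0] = -60.04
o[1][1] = 80.17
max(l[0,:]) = 45.08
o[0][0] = -43.21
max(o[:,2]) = 82.73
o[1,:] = [-68.57, 80.17, 47.21, -61.27]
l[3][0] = -60.04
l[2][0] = -2.97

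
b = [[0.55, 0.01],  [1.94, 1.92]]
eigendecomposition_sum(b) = [[0.53, -0.00], [-0.74, 0.01]] + [[0.02, 0.01],[2.68, 1.91]]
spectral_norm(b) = 2.76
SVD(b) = [[-0.15, -0.99],[-0.99, 0.15]] @ diag([2.758881195406894, 0.3757320183724394]) @ [[-0.72, -0.69], [-0.69, 0.72]]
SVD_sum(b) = [[0.29,  0.28], [1.98,  1.88]] + [[0.26, -0.27], [-0.04, 0.04]]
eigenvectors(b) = [[-0.58, -0.01], [0.81, -1.0]]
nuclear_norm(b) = 3.13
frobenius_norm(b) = 2.78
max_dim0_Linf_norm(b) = 1.94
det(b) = 1.04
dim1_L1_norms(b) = [0.56, 3.86]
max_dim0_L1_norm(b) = 2.49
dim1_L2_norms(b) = [0.55, 2.73]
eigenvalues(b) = [0.54, 1.93]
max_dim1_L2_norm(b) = 2.73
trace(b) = 2.47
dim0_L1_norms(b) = [2.49, 1.93]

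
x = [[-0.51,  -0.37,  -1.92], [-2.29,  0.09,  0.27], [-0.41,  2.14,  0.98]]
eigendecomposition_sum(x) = [[(0.66-0j), -0.78+0.00j, (-0.85+0j)],[-0.68+0.00j, 0.80+0.00j, (0.87+0j)],[-0.98+0.00j, (1.16+0j), (1.26+0j)]] + [[-0.59+0.41j, (0.21+0.48j), (-0.54-0.05j)],  [(-0.81-0.33j), -0.35+0.53j, -0.30-0.58j],  [0.29+0.62j, 0.49-0.11j, (-0.14+0.5j)]] + [[-0.59-0.41j, 0.21-0.48j, -0.54+0.05j],[(-0.81+0.33j), -0.35-0.53j, -0.30+0.58j],[0.29-0.62j, (0.49+0.11j), -0.14-0.50j]]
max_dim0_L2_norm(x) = 2.38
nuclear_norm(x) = 6.48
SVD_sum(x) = [[0.42, -0.94, -0.87], [-0.29, 0.66, 0.61], [-0.7, 1.56, 1.46]] + [[-1.08, -0.13, -0.38], [-1.92, -0.23, -0.67], [0.16, 0.02, 0.06]] + [[0.15, 0.69, -0.67], [-0.08, -0.34, 0.33], [0.12, 0.56, -0.54]]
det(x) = 8.80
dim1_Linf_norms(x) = [1.92, 2.29, 2.14]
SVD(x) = [[0.48, 0.49, 0.73], [-0.34, 0.87, -0.36], [-0.81, -0.07, 0.59]] @ diag([2.7873520799833638, 2.3564429879083852, 1.3395688959324994]) @ [[0.31, -0.69, -0.65],[-0.94, -0.11, -0.33],[0.16, 0.71, -0.69]]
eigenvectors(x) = [[(-0.48+0j), 0.29-0.46j, 0.29+0.46j], [(0.5+0j), 0.66+0.00j, 0.66-0.00j], [0.72+0.00j, -0.38-0.35j, (-0.38+0.35j)]]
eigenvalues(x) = [(2.72+0j), (-1.08+1.43j), (-1.08-1.43j)]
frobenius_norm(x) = 3.89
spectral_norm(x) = 2.79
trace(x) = 0.56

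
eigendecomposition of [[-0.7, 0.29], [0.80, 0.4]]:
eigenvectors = [[-0.85, -0.22], [0.53, -0.98]]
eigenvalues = [-0.88, 0.58]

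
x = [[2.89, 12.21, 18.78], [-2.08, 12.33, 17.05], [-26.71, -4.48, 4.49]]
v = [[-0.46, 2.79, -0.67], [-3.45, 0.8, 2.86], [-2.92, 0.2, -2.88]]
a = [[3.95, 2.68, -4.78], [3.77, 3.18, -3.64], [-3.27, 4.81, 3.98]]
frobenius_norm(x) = 41.36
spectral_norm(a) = 9.67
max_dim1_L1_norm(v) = 7.11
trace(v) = -2.54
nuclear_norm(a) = 16.35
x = a @ v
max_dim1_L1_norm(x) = 35.68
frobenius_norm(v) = 6.78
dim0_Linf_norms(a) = [3.95, 4.81, 4.78]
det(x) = 1294.17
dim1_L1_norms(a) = [11.41, 10.59, 12.06]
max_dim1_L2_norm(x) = 27.45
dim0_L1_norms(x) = [31.68, 29.02, 40.32]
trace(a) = 11.11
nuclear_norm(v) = 11.45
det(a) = -25.55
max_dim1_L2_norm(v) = 4.55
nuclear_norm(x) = 59.89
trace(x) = 19.71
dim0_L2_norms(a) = [6.36, 6.36, 7.21]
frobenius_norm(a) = 11.53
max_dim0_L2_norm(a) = 7.21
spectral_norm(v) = 4.73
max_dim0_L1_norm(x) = 40.32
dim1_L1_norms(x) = [33.88, 31.46, 35.68]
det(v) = -50.80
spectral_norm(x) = 30.76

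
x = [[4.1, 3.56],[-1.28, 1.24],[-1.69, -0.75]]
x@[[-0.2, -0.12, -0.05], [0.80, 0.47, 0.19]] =[[2.03, 1.18, 0.47], [1.25, 0.74, 0.30], [-0.26, -0.15, -0.06]]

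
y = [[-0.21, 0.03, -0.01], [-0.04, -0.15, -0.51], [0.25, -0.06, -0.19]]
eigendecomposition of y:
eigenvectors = [[0.19-0.08j,(0.19+0.08j),-0.13+0.00j], [(0.96+0j),(0.96-0j),0.89+0.00j], [-0.15-0.11j,-0.15+0.11j,(0.43+0j)]]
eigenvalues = [(-0.08+0.06j), (-0.08-0.06j), (-0.39+0j)]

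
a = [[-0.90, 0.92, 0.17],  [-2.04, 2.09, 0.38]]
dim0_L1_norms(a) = [2.94, 3.01, 0.55]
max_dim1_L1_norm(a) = 4.51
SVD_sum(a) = [[-0.90,0.92,0.17], [-2.04,2.09,0.38]] + [[-0.00, -0.0, 0.0], [0.00, 0.00, -0.0]]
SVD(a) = [[-0.40, -0.92], [-0.92, 0.40]] @ diag([3.218601083832044, 0.0026576597207397645]) @ [[0.69, -0.71, -0.13], [0.28, 0.43, -0.86]]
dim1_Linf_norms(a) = [0.92, 2.09]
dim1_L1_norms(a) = [1.99, 4.51]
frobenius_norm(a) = 3.22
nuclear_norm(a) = 3.22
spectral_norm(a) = 3.22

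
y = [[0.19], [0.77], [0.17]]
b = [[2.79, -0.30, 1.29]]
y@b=[[0.53, -0.06, 0.25],[2.15, -0.23, 0.99],[0.47, -0.05, 0.22]]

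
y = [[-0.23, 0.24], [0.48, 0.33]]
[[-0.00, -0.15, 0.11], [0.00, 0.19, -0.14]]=y@[[0.01, 0.5, -0.36], [0.0, -0.16, 0.11]]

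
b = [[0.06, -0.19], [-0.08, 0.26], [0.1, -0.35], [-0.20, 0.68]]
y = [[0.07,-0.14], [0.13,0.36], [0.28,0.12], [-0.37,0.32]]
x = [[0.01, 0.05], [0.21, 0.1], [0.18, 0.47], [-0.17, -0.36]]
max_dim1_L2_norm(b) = 0.71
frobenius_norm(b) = 0.87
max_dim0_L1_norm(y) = 0.94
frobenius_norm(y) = 0.71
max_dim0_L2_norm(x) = 0.6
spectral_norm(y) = 0.55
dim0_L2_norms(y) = [0.49, 0.52]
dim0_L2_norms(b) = [0.24, 0.83]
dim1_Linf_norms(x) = [0.05, 0.21, 0.47, 0.36]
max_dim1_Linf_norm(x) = 0.47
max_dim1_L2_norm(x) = 0.5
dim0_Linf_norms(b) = [0.2, 0.68]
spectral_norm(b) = 0.87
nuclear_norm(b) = 0.87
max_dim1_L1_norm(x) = 0.65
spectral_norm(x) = 0.67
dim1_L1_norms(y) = [0.21, 0.49, 0.4, 0.69]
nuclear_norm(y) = 1.00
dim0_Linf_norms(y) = [0.37, 0.36]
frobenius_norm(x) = 0.68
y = x + b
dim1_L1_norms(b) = [0.25, 0.34, 0.45, 0.88]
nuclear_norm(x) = 0.82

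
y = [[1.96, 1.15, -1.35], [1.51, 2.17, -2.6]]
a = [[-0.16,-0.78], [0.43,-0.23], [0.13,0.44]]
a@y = [[-1.49,-1.88,2.24], [0.50,-0.0,0.02], [0.92,1.1,-1.32]]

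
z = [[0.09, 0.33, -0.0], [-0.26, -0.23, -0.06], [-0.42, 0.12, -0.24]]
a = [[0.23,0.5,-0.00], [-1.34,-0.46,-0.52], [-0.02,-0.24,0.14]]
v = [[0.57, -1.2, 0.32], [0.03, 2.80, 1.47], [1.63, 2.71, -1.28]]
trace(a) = -0.09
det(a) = 0.06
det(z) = -0.01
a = v @ z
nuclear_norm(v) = 7.36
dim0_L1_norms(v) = [2.23, 6.71, 3.07]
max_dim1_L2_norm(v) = 3.41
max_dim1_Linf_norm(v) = 2.8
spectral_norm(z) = 0.56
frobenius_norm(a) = 1.63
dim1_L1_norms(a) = [0.73, 2.32, 0.4]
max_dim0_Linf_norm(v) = 2.8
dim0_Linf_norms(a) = [1.34, 0.5, 0.52]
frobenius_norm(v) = 4.85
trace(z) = -0.38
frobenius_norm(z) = 0.70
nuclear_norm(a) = 2.11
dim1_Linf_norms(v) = [1.2, 2.8, 2.71]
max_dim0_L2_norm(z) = 0.5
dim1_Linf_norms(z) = [0.33, 0.26, 0.42]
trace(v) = 2.09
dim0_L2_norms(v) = [1.73, 4.08, 1.98]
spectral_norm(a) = 1.56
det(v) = -8.67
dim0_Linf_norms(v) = [1.63, 2.8, 1.47]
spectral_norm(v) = 4.20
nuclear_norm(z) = 1.01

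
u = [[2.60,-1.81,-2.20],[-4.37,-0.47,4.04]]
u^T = [[2.60, -4.37], [-1.81, -0.47], [-2.2, 4.04]]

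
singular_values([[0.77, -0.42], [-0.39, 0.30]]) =[1.0, 0.07]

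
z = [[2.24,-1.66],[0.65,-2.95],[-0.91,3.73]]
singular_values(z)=[5.38, 1.64]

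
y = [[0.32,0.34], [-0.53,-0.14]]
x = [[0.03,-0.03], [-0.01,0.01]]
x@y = [[0.03, 0.01],[-0.01, -0.00]]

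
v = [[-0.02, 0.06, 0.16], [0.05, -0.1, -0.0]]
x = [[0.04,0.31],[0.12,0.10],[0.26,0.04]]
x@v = [[0.01, -0.03, 0.01],[0.0, -0.0, 0.02],[-0.0, 0.01, 0.04]]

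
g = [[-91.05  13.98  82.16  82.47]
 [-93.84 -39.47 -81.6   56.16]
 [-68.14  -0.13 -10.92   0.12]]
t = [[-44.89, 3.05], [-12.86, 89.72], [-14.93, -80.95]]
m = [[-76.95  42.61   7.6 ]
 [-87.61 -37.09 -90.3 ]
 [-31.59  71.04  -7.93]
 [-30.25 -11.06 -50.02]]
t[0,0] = -44.89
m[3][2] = -50.02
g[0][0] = -91.05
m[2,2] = -7.93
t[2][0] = -14.93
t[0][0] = -44.89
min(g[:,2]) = -81.6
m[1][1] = -37.09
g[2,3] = 0.12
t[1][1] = 89.72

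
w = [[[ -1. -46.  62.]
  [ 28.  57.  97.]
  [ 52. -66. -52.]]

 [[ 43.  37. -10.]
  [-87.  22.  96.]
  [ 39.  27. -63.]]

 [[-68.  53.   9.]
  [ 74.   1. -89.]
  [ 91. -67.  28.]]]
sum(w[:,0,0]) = -26.0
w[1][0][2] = -10.0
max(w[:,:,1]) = 57.0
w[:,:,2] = [[62.0, 97.0, -52.0], [-10.0, 96.0, -63.0], [9.0, -89.0, 28.0]]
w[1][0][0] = 43.0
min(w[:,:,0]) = -87.0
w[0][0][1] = -46.0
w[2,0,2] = 9.0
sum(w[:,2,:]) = -11.0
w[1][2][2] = -63.0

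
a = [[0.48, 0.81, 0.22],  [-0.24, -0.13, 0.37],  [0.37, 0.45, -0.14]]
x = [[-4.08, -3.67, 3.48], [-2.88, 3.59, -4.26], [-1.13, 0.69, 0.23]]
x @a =[[0.21,  -1.26,  -2.74], [-3.82,  -4.72,  1.29], [-0.62,  -0.9,  -0.03]]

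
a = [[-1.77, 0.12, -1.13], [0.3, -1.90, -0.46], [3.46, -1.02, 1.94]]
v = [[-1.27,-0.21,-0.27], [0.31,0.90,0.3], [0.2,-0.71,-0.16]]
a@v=[[2.06, 1.28, 0.69], [-1.06, -1.45, -0.58], [-4.32, -3.02, -1.55]]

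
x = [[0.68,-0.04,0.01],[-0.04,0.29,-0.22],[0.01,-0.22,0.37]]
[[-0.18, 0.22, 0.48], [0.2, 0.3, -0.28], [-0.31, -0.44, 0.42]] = x@[[-0.25, 0.35, 0.69], [0.07, 0.30, -0.0], [-0.78, -1.01, 1.13]]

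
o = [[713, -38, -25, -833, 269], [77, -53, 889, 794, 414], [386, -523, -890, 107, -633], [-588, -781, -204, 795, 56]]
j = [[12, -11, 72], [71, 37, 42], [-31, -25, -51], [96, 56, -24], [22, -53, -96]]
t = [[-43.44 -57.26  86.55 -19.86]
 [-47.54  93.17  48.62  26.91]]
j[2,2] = -51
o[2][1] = -523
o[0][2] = -25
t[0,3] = -19.86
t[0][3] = -19.86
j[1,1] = 37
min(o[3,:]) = -781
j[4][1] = -53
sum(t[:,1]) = 35.910000000000004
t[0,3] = -19.86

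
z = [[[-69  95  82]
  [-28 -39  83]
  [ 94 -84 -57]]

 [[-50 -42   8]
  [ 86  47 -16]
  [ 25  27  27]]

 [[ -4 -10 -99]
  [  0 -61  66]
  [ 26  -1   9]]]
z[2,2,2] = 9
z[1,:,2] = [8, -16, 27]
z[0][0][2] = 82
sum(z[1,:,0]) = 61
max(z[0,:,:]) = 95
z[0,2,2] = -57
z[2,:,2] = [-99, 66, 9]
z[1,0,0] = -50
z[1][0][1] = -42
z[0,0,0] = -69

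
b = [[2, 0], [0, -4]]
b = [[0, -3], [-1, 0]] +[[2, 3], [1, -4]]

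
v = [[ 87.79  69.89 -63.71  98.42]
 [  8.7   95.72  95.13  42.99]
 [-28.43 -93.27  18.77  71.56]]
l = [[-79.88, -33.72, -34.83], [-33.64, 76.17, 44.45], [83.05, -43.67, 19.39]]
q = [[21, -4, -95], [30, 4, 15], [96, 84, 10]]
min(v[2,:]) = -93.27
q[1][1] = 4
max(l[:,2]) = 44.45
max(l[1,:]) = 76.17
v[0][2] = -63.71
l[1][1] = 76.17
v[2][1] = -93.27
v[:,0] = [87.79, 8.7, -28.43]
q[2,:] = [96, 84, 10]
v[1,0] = 8.7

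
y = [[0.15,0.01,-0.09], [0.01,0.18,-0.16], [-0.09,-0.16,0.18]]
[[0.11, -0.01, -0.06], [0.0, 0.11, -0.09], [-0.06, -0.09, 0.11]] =y @ [[0.7,-0.07,-0.04],  [-0.07,0.61,0.01],  [-0.04,0.01,0.58]]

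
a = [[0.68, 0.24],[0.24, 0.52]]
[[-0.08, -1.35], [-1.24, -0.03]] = a@[[0.87,  -2.35],[-2.78,  1.03]]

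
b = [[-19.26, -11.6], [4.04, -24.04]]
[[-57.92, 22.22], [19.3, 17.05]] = b @ [[3.17, -0.66], [-0.27, -0.82]]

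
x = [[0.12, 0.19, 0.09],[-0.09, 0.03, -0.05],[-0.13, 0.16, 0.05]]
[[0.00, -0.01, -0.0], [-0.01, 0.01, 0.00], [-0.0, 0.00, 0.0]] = x@[[0.02, -0.03, -0.01], [-0.02, 0.03, 0.01], [0.06, -0.11, -0.02]]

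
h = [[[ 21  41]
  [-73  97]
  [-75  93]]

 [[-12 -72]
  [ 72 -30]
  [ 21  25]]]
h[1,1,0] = 72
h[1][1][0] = 72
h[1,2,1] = 25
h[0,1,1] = 97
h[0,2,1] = 93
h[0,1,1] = 97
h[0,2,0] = -75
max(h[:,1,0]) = 72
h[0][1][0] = -73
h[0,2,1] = 93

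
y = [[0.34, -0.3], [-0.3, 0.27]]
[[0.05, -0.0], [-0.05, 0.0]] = y @[[-0.43, 0.0], [-0.67, 0.01]]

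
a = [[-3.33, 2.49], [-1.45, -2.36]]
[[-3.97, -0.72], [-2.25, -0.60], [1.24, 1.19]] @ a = [[14.26, -8.19], [8.36, -4.19], [-5.85, 0.28]]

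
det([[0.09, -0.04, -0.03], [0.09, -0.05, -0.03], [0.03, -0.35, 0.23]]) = -0.000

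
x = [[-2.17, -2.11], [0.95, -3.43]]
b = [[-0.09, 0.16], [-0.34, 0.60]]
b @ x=[[0.35,-0.36],  [1.31,-1.34]]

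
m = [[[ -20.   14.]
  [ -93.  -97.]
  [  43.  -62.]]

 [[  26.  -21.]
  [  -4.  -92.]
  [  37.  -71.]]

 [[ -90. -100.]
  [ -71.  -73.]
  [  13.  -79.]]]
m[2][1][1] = -73.0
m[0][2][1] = -62.0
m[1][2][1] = -71.0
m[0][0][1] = 14.0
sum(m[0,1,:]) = -190.0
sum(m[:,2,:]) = -119.0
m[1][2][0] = 37.0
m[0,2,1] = -62.0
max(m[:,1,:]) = -4.0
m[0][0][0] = -20.0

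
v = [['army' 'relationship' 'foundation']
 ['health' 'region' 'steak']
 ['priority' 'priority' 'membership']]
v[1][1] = 'region'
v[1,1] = 'region'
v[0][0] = 'army'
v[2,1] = 'priority'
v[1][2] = 'steak'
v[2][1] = 'priority'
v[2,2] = 'membership'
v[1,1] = 'region'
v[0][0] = 'army'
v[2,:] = ['priority', 'priority', 'membership']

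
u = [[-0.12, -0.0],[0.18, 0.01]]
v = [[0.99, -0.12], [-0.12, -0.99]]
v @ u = [[-0.14, -0.0], [-0.16, -0.01]]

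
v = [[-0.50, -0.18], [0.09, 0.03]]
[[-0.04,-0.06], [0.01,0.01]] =v @[[0.03, -0.02], [0.15, 0.38]]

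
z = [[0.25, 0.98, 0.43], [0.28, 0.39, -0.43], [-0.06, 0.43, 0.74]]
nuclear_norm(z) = 2.11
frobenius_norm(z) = 1.54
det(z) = 0.00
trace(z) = 1.38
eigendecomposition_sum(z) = [[0.00+0.00j, (-0.01-0j), (-0.01+0j)], [-0.00+0.00j, 0j, 0j], [0j, -0.00-0.00j, (-0+0j)]] + [[0.12-0.43j, 0.49-0.40j, (0.22+0.88j)], [0.14-0.03j, (0.19+0.08j), -0.22+0.20j], [-0.03-0.31j, (0.22-0.39j), (0.37+0.52j)]] + [[(0.12+0.43j), 0.49+0.40j, (0.22-0.88j)], [(0.14+0.03j), (0.19-0.08j), (-0.22-0.2j)], [-0.03+0.31j, (0.22+0.39j), (0.37-0.52j)]]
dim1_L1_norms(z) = [1.66, 1.1, 1.23]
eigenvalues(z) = [0j, (0.69+0.17j), (0.69-0.17j)]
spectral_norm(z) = 1.32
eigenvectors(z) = [[(-0.9+0j),(0.79+0j),(0.79-0j)], [(0.35+0j),0.13+0.23j,(0.13-0.23j)], [(-0.28+0j),(0.51-0.21j),0.51+0.21j]]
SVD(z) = [[-0.82, -0.27, -0.51],[-0.09, -0.81, 0.58],[-0.57, 0.52, 0.63]] @ diag([1.3209453122707382, 0.7838354050572681, 0.00235367131758892]) @ [[-0.15, -0.82, -0.56], [-0.42, -0.46, 0.79], [-0.90, 0.35, -0.27]]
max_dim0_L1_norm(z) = 1.8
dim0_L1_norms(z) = [0.59, 1.8, 1.6]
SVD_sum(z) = [[0.16, 0.88, 0.6], [0.02, 0.1, 0.07], [0.11, 0.62, 0.42]] + [[0.09, 0.10, -0.17], [0.26, 0.29, -0.5], [-0.17, -0.19, 0.32]] + [[0.00, -0.0, 0.0],[-0.00, 0.00, -0.0],[-0.0, 0.00, -0.00]]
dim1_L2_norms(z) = [1.1, 0.64, 0.86]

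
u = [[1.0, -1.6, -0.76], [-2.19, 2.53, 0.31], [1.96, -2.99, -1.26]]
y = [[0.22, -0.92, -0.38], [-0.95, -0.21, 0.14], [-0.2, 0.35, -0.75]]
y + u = [[1.22,-2.52,-1.14], [-3.14,2.32,0.45], [1.76,-2.64,-2.01]]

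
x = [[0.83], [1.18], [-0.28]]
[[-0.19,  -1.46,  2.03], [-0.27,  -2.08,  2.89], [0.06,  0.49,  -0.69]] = x @ [[-0.23, -1.76, 2.45]]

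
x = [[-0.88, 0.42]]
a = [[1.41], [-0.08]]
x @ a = [[-1.27]]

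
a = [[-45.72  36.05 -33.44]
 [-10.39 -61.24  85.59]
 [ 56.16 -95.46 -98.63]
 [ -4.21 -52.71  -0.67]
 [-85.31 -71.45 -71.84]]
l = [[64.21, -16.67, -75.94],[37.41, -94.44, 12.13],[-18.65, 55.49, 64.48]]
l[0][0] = 64.21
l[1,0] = 37.41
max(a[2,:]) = 56.16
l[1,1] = -94.44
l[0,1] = -16.67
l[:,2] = [-75.94, 12.13, 64.48]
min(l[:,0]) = -18.65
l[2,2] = 64.48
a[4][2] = -71.84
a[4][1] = -71.45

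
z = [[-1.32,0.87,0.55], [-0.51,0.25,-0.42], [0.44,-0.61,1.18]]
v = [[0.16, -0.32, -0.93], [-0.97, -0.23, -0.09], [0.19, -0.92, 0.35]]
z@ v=[[-0.95, -0.28, 1.34], [-0.40, 0.49, 0.3], [0.89, -1.09, 0.06]]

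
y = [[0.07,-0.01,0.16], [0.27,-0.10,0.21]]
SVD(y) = [[-0.41, -0.91], [-0.91, 0.41]] @ diag([0.3883430783197017, 0.0823993538881097]) @ [[-0.71,0.25,-0.66],[0.56,-0.38,-0.74]]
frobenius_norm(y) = 0.40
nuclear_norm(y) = 0.47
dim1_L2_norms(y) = [0.17, 0.36]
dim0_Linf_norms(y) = [0.27, 0.1, 0.21]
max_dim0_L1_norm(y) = 0.37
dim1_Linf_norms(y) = [0.16, 0.27]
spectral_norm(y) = 0.39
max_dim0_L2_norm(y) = 0.28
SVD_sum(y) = [[0.11, -0.04, 0.1], [0.25, -0.09, 0.23]] + [[-0.04, 0.03, 0.06], [0.02, -0.01, -0.02]]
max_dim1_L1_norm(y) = 0.58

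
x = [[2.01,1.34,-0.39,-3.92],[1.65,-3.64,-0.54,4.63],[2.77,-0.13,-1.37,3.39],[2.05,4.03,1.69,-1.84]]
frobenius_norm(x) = 10.33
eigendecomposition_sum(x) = [[1.04+1.46j,-0.19+0.79j,-0.41+0.30j,(-1.18+0.54j)],[0.75-0.64j,0.44+0.06j,0.18+0.21j,0.36+0.62j],[(1.25-0.74j),(0.62+0.2j),(0.21+0.35j),(0.36+0.99j)],[(1.11-0.97j),(0.66+0.09j),0.28+0.31j,0.54+0.92j]] + [[(1.04-1.46j),-0.19-0.79j,-0.41-0.30j,-1.18-0.54j], [0.75+0.64j,(0.44-0.06j),0.18-0.21j,(0.36-0.62j)], [1.25+0.74j,(0.62-0.2j),(0.21-0.35j),(0.36-0.99j)], [1.11+0.97j,(0.66-0.09j),0.28-0.31j,0.54-0.92j]] + [[(-0.09-0j), 1.60+0.00j, 0.55+0.00j, -1.61-0.00j], [(0.22+0j), -4.08-0.00j, -1.41-0.00j, (4.11+0j)], [0.12+0.00j, (-2.27-0j), (-0.78-0j), (2.28+0j)], [-0.16-0.00j, (2.85+0j), 0.98+0.00j, -2.86-0.00j]] + [[(0.02-0j), (0.11+0j), -0.13+0.00j, 0.05-0.00j], [(-0.07+0j), -0.44-0.00j, 0.50-0.00j, -0.20+0.00j], [0.15-0.00j, 0.89+0.00j, -1.01+0.00j, (0.39-0j)], [(-0.02+0j), (-0.14-0j), 0.16-0.00j, -0.06+0.00j]]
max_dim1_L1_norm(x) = 10.46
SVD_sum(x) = [[-0.13, 2.16, 0.64, -3.02], [0.21, -3.41, -1.01, 4.76], [0.11, -1.79, -0.53, 2.49], [-0.14, 2.3, 0.68, -3.2]] + [[1.18, 0.55, -0.04, 0.34], [0.99, 0.46, -0.03, 0.28], [2.86, 1.33, -0.09, 0.81], [2.58, 1.20, -0.08, 0.73]] + [[0.93, -1.33, -1.09, -1.23], [0.23, -0.32, -0.26, -0.3], [0.02, -0.02, -0.02, -0.02], [-0.53, 0.76, 0.62, 0.70]] + [[0.03, -0.05, 0.1, -0.01], [0.23, -0.37, 0.76, -0.11], [-0.22, 0.35, -0.73, 0.11], [0.14, -0.23, 0.47, -0.07]]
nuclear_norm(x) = 17.46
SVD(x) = [[0.43, 0.29, 0.85, 0.08], [-0.69, 0.24, 0.21, 0.66], [-0.36, 0.69, 0.01, -0.63], [0.46, 0.62, -0.48, 0.41]] @ diag([8.675738984516721, 4.728965089018141, 2.7128004471157228, 1.3445653548686933]) @ [[-0.04, 0.57, 0.17, -0.80], [0.88, 0.41, -0.03, 0.25], [0.40, -0.58, -0.47, -0.53], [0.26, -0.41, 0.86, -0.13]]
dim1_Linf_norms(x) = [3.92, 4.63, 3.39, 4.03]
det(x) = 149.65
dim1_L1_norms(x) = [7.66, 10.46, 7.66, 9.61]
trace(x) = -4.84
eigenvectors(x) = [[0.62+0.00j, (0.62-0j), (-0.28+0j), 0.11+0.00j], [-0.03-0.34j, -0.03+0.34j, 0.72+0.00j, (-0.44+0j)], [0.04-0.50j, 0.04+0.50j, (0.4+0j), (0.88+0j)], [(-0.05-0.51j), -0.05+0.51j, -0.50+0.00j, (-0.14+0j)]]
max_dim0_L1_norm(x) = 13.78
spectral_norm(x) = 8.68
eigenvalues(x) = [(2.23+2.8j), (2.23-2.8j), (-7.81+0j), (-1.49+0j)]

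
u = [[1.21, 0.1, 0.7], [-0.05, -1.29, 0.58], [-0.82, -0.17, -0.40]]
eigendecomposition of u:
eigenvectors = [[-0.80, -0.50, 0.08], [0.19, 0.36, -0.99], [0.57, 0.79, -0.13]]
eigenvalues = [0.68, 0.05, -1.21]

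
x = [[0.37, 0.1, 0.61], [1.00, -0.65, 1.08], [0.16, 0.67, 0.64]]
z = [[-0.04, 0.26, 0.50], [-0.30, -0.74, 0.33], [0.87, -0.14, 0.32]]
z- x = [[-0.41, 0.16, -0.11], [-1.3, -0.09, -0.75], [0.71, -0.81, -0.32]]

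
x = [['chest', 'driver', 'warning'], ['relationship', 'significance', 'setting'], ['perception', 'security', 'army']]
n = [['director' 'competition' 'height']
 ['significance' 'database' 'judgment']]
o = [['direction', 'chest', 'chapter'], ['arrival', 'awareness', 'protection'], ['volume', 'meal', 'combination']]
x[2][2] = 'army'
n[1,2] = 'judgment'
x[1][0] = 'relationship'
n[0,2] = 'height'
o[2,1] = 'meal'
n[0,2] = 'height'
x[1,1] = 'significance'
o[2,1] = 'meal'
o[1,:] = ['arrival', 'awareness', 'protection']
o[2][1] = 'meal'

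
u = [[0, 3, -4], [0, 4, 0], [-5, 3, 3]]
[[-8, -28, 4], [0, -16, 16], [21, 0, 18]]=u @ [[-3, 0, 0], [0, -4, 4], [2, 4, 2]]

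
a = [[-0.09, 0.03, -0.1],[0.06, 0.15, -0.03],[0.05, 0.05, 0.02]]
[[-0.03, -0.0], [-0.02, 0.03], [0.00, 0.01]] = a@[[-0.39,-0.43], [0.18,0.50], [0.7,0.54]]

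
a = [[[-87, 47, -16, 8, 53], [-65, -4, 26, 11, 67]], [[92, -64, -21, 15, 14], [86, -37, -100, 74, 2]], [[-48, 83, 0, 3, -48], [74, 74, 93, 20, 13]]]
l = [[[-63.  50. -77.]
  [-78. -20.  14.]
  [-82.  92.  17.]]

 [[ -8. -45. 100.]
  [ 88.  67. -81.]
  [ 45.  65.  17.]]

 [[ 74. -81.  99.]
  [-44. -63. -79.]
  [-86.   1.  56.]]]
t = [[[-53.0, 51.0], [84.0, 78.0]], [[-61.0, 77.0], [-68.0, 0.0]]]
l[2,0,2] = 99.0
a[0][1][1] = -4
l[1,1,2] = -81.0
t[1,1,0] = -68.0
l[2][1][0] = -44.0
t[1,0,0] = -61.0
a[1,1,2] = -100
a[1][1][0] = 86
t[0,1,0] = 84.0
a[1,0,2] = -21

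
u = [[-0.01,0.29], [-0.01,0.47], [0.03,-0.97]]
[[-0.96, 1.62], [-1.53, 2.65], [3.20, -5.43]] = u@[[3.40,4.74], [-3.19,5.74]]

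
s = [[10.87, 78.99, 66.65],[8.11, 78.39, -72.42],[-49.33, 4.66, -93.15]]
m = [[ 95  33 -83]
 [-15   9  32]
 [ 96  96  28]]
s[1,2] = -72.42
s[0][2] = 66.65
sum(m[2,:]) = 220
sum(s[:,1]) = 162.04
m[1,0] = -15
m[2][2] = 28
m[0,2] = -83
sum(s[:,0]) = -30.35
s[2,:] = [-49.33, 4.66, -93.15]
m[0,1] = 33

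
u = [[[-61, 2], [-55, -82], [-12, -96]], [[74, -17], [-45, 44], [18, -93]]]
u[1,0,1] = -17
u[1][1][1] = 44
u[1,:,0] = [74, -45, 18]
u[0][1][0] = -55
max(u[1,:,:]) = 74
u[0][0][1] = 2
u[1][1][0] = -45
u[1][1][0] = -45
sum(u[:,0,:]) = -2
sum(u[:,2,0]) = 6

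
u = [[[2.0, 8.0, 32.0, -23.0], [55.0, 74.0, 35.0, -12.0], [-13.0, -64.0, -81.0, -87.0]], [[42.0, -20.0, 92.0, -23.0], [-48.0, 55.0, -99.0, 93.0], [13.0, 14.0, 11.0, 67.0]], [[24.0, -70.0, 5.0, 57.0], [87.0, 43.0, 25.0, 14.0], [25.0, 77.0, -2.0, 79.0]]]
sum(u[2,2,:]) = 179.0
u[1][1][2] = -99.0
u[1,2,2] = 11.0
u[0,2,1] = -64.0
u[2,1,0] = 87.0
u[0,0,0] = 2.0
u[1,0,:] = [42.0, -20.0, 92.0, -23.0]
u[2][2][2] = -2.0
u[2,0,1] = -70.0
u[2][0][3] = 57.0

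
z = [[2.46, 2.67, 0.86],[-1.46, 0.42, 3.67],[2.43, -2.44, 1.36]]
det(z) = 54.733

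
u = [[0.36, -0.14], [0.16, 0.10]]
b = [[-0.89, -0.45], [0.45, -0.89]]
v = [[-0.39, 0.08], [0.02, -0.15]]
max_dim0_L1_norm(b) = 1.34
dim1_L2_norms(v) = [0.4, 0.15]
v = b @ u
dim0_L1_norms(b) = [1.34, 1.34]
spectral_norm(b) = 1.00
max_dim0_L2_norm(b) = 1.0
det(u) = 0.06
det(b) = 0.99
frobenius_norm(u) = 0.43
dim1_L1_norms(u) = [0.5, 0.26]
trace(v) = -0.54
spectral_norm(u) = 0.40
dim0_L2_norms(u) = [0.39, 0.17]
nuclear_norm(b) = 1.99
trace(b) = -1.78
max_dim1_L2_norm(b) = 1.0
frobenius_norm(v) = 0.43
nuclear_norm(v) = 0.54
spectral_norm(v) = 0.40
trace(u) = 0.46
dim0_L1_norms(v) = [0.41, 0.23]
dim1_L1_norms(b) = [1.34, 1.34]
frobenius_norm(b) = 1.41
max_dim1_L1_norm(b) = 1.34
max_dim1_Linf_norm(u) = 0.36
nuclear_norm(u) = 0.55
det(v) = 0.06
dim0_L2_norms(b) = [1.0, 1.0]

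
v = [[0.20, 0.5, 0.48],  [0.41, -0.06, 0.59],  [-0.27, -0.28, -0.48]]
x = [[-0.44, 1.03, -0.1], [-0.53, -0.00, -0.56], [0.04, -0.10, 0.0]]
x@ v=[[0.36, -0.25, 0.44], [0.05, -0.11, 0.01], [-0.03, 0.03, -0.04]]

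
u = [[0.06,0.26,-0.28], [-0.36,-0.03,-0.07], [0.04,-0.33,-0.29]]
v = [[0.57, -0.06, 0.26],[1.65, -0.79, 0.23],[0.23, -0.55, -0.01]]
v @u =[[0.07, 0.06, -0.23], [0.39, 0.38, -0.47], [0.21, 0.08, -0.02]]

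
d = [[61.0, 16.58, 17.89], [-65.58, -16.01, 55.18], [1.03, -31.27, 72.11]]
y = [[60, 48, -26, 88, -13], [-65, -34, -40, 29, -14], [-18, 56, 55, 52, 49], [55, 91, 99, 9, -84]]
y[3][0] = 55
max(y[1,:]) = 29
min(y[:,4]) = -84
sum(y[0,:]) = 157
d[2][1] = -31.27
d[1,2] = 55.18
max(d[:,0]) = 61.0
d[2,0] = 1.03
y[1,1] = -34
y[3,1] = 91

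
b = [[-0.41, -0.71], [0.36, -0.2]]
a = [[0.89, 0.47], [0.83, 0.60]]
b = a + [[-1.3, -1.18],[-0.47, -0.8]]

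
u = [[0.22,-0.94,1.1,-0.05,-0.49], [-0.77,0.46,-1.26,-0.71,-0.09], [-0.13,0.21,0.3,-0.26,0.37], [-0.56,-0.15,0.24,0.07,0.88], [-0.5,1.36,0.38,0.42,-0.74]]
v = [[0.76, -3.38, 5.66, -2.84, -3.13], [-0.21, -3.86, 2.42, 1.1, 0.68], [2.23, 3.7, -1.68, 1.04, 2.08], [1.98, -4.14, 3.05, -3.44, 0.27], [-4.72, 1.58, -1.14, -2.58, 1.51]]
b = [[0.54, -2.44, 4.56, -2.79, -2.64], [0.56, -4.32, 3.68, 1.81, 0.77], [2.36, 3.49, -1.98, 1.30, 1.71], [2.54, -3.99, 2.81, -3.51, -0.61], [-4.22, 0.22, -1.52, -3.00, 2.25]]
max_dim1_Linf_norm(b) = 4.56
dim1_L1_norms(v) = [15.77, 8.27, 10.73, 12.88, 11.53]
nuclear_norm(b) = 25.91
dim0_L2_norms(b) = [5.52, 7.26, 6.96, 5.84, 3.99]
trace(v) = -6.71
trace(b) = -7.02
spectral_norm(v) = 11.13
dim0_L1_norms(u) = [2.18, 3.12, 3.28, 1.51, 2.57]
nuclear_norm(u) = 6.22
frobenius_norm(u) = 3.13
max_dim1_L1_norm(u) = 3.4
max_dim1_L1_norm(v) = 15.77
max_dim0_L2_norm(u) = 1.76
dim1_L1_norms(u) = [2.8, 3.29, 1.27, 1.9, 3.4]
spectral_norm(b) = 10.51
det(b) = -1426.21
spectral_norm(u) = 2.19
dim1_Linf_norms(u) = [1.1, 1.26, 0.37, 0.88, 1.36]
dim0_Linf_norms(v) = [4.72, 4.14, 5.66, 3.44, 3.13]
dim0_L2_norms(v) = [5.64, 7.72, 7.16, 5.37, 4.12]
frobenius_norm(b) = 13.48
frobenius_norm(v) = 13.73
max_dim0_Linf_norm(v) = 5.66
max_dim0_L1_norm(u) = 3.28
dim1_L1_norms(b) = [12.97, 11.14, 10.84, 13.46, 11.21]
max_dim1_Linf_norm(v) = 5.66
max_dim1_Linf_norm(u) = 1.36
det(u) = 1.31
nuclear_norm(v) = 26.00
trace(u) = 0.31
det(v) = -1441.25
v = u + b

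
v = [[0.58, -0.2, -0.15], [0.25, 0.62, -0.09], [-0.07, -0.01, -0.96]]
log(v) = [[-0.47+0.01j,-0.31+0.00j,(0.06+0.32j)],[0.40+0.01j,(-0.41+0j),(-0.03+0.13j)],[0.01+0.14j,0.02+0.04j,-0.04+3.13j]]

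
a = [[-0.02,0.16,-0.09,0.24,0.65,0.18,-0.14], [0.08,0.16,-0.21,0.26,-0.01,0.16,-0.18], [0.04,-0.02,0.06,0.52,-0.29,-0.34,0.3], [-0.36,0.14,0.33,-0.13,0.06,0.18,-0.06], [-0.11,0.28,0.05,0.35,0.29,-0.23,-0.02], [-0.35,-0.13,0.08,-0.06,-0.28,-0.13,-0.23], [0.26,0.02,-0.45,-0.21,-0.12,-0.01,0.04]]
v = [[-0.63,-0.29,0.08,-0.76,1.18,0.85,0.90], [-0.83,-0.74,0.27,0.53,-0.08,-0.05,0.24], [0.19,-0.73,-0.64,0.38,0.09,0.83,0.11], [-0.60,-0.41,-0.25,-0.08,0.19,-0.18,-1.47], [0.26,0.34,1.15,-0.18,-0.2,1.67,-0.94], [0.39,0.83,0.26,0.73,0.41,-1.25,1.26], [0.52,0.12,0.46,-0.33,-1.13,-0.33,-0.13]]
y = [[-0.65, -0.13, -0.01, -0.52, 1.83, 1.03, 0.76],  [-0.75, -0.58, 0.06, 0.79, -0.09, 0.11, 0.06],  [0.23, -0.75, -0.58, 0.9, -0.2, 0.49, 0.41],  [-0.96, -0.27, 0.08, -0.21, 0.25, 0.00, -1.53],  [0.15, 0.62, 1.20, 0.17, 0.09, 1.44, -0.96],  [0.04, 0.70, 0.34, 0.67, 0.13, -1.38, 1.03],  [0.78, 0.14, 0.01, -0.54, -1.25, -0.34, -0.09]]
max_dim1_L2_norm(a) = 0.75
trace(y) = -3.40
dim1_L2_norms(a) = [0.75, 0.45, 0.75, 0.56, 0.59, 0.55, 0.58]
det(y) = -0.71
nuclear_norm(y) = 11.20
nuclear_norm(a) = 3.69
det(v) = -3.99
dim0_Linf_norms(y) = [0.96, 0.75, 1.2, 0.9, 1.83, 1.44, 1.53]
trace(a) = 0.27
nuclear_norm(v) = 10.98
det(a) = -0.00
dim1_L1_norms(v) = [4.69, 2.74, 2.97, 3.18, 4.74, 5.13, 3.02]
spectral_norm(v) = 2.94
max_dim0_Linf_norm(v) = 1.67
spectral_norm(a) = 0.96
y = v + a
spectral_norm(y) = 2.96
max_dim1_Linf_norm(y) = 1.83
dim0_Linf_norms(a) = [0.36, 0.28, 0.45, 0.52, 0.65, 0.34, 0.3]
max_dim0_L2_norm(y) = 2.33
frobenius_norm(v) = 4.72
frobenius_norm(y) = 4.94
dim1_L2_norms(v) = [2.0, 1.29, 1.35, 1.68, 2.29, 2.18, 1.42]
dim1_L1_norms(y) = [4.93, 2.44, 3.56, 3.3, 4.63, 4.29, 3.15]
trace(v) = -3.67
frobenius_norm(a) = 1.62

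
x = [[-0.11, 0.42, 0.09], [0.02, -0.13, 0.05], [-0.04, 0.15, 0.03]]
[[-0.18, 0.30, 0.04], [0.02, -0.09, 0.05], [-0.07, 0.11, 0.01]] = x@[[0.13, -0.40, -0.27], [-0.31, 0.62, -0.12], [-0.45, -0.01, 0.70]]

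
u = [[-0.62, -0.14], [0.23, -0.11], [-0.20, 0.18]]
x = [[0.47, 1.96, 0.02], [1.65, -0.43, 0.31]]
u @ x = [[-0.52, -1.16, -0.06], [-0.07, 0.50, -0.03], [0.20, -0.47, 0.05]]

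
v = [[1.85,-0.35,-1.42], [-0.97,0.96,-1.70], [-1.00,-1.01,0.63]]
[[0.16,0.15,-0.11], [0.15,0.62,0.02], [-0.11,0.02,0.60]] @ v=[[0.26, 0.20, -0.55],[-0.34, 0.52, -1.25],[-0.82, -0.55, 0.50]]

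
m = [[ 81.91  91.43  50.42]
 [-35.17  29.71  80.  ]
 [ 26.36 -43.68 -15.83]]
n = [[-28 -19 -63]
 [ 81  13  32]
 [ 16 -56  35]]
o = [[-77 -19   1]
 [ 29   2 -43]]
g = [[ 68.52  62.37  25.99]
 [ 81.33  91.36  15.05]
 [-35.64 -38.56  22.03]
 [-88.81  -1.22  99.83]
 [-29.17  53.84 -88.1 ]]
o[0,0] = -77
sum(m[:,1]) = 77.46000000000001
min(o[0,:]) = -77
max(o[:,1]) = 2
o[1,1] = 2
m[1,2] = 80.0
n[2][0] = 16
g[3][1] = -1.22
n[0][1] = -19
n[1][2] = 32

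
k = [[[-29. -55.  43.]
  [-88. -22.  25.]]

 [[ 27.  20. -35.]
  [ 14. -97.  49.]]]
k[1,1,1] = -97.0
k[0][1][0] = -88.0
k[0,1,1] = -22.0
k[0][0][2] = 43.0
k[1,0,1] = 20.0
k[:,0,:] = [[-29.0, -55.0, 43.0], [27.0, 20.0, -35.0]]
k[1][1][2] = 49.0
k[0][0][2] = 43.0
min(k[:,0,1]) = -55.0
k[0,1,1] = -22.0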